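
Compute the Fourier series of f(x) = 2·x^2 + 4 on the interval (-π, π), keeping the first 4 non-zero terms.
-8·cos(x) + 2·cos(2·x) - 8·cos(3·x)/9 + 4 + 2·π^2/3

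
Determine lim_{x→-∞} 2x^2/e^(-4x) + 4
The quotient is an ∞/∞ indeterminate form as x → -∞.
Compare growth rates of the dominant terms (exponentials ≫ polynomials ≫ logarithms), or apply L'Hôpital's rule; the quotient → 0.
Adding the constant: 0 + 4 = 4. Limit = 4.

Final answer: 4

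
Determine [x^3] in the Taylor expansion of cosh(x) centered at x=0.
Expand to order 3: cosh(x) = x^2/2 + 1 + O(x^4).
The coefficient of x^3 is 0.

Final answer: 0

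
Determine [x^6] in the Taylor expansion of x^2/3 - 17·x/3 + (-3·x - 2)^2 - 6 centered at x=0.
Expand to order 6: x^2/3 - 17·x/3 + (-3·x - 2)^2 - 6 = 28·x^2/3 + 19·x/3 - 2 + O(x^7).
The coefficient of x^6 is 0.

Final answer: 0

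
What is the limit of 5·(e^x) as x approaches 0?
Direct substitution at x = 0 gives 5.

Final answer: 5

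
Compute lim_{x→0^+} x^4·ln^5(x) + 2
The product is a 0·∞ indeterminate form at x → 0⁺.
Rewrite the product as ln^5(x) / x^(-4) and apply L'Hôpital, or use the standard hierarchy x^(-4) ≫ |ln x|^5 as x → 0⁺.
The indeterminate product → 0, so the limit = 2.

Final answer: 2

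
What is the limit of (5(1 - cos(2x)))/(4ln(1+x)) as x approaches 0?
Both numerator and denominator → 0 as x → 0; this is a 0/0 indeterminate form.
Expand each to leading order near x = 0: numerator ~ 10·x^2, denominator ~ 4·x.
The limit of the ratio is 0.

Final answer: 0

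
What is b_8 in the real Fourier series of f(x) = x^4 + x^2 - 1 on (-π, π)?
b_8 = (1/π) ∫_{-π}^{π} f(x)·sin(8x) dx.
Evaluate the integral (use parity and integration by parts as needed): b_8 = 0.

Final answer: 0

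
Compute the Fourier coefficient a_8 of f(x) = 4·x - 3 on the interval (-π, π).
a_8 = (1/π) ∫_{-π}^{π} f(x)·cos(8x) dx.
Evaluate the integral (use parity and integration by parts as needed): a_8 = 0.

Final answer: 0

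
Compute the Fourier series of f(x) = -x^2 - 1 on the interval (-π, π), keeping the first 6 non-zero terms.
4·cos(x) - cos(2·x) + 4·cos(3·x)/9 - cos(4·x)/4 + 4·cos(5·x)/25 - π^2/3 - 1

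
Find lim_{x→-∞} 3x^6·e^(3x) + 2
The product is a 0·∞ indeterminate form at x → -∞.
Rewrite the product as 3x^6 / e^(-3x) (an ∞/∞ form) and apply L'Hôpital, or use the standard hierarchy e^(3|x|) ≫ |x^6| as x → -∞.
The indeterminate product → 0, so the limit = 2.

Final answer: 2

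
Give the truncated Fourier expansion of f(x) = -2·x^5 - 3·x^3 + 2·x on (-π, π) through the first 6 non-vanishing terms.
(-440 - 4·π^4 + 74·π^2)·sin(x) + (-7·π^2 + 17/2 + 2·π^4)·sin(2·x) + (-4·π^4/3 + 56/81 + 26·π^2/27)·sin(3·x) + (-35/32 + π^2/4 + π^4)·sin(4·x) + (-4·π^4/5 - 14·π^2/25 + 584/625)·sin(5·x) + (-125/162 + 17·π^2/27 + 2·π^4/3)·sin(6·x)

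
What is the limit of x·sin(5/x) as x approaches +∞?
As x → +∞: let u = 5/x → 0⁺; then x·sin(5/x) = 5·sin(u)/u → 5·1 = 5.
Limit = 5.

Final answer: 5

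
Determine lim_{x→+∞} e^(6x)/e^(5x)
This is an ∞/∞ indeterminate form as x → +∞.
Rewrite e^(6x)/e^(5x) = e^((6−5)x) = e^(x); the exponent coefficient is 1 > 0 so e^(x) → ∞.
Limit = ∞.

Final answer: ∞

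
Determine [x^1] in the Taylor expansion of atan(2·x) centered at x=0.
Expand to order 1: atan(2·x) = 2·x + O(x^2).
The coefficient of x^1 is 2.

Final answer: 2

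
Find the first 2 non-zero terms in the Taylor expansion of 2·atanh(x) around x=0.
2·x^3/3 + 2·x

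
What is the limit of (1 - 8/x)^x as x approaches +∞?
As x → +∞: this is the defining limit (1 - 8/x)^x → e^(-8).
Limit = e^(-8).

Final answer: e^(-8)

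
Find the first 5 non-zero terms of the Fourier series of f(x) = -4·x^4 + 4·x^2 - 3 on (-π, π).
(-208 + 32·π^2)·cos(x) + (16 - 8·π^2)·cos(2·x) + (-112/27 + 32·π^2/9)·cos(3·x) + (7/4 - 2·π^2)·cos(4·x) - 4·π^4/5 - 3 + 4·π^2/3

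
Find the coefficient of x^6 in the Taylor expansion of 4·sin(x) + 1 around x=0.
Expand to order 6: 4·sin(x) + 1 = x^5/30 - 2·x^3/3 + 4·x + 1 + O(x^7).
The coefficient of x^6 is 0.

Final answer: 0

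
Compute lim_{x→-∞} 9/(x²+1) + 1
Evaluate the dominant behaviour as x → -∞; each term tends to a finite value or vanishes.
Limit = 1.

Final answer: 1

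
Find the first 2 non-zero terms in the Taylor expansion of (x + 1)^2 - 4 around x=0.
2·x - 3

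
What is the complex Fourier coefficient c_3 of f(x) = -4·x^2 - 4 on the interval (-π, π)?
Compute the real Fourier coefficients first: a_3 = 16/9, b_3 = 0.
Then c_3 = (a_3 − i·b_3)/2 = 8/9.

Final answer: 8/9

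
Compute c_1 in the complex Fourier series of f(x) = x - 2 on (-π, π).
Compute the real Fourier coefficients first: a_1 = 0, b_1 = 2.
Then c_1 = (a_1 − i·b_1)/2 = -i.

Final answer: -i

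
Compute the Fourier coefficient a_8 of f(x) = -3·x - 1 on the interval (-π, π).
a_8 = (1/π) ∫_{-π}^{π} f(x)·cos(8x) dx.
Evaluate the integral (use parity and integration by parts as needed): a_8 = 0.

Final answer: 0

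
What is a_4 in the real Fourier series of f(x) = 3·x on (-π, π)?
a_4 = (1/π) ∫_{-π}^{π} f(x)·cos(4x) dx.
Evaluate the integral (use parity and integration by parts as needed): a_4 = 0.

Final answer: 0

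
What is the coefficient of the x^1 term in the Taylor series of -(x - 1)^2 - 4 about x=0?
Expand to order 1: -(x - 1)^2 - 4 = 2·x - 5 + O(x^2).
The coefficient of x^1 is 2.

Final answer: 2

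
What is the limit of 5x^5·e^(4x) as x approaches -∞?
This is a 0·∞ indeterminate form at x → -∞.
Rewrite the product as 5x^5 / e^(-4x) (an ∞/∞ form) and apply L'Hôpital, or use the standard hierarchy e^(4|x|) ≫ |x^5| as x → -∞.
The indeterminate product → 0, so the limit = 0.

Final answer: 0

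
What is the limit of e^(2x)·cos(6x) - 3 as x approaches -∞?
Evaluate the dominant behaviour as x → -∞; each term tends to a finite value or vanishes.
Limit = -3.

Final answer: -3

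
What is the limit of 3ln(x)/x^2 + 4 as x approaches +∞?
The quotient is an ∞/∞ indeterminate form as x → +∞.
The polynomial denominator x^2 dominates the logarithmic numerator (any positive power of x ≫ ln(x) as x → ∞), so the quotient → 0.
Adding the constant: 0 + 4 = 4. Limit = 4.

Final answer: 4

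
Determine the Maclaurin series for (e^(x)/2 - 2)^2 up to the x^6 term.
7·x^6/360 + x^5/20 + x^4/12 - x^2/2 - 3·x/2 + 9/4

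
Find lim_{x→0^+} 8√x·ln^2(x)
This is a 0·∞ indeterminate form at x → 0⁺.
Rewrite the product as 8·ln^2(x) / x^(-1/2) and apply L'Hôpital, or use the standard hierarchy x^(-1/2) ≫ |ln x|^2 as x → 0⁺.
The indeterminate product → 0, so the limit = 0.

Final answer: 0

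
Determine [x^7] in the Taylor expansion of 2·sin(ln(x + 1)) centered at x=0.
Expand to order 7: 2·sin(ln(x + 1)) = -73·x^7/252 + x^6/4 - x^5/6 + x^3/3 - x^2 + 2·x + O(x^8).
The coefficient of x^7 is -73/252.

Final answer: -73/252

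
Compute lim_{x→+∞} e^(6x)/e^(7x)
This is an ∞/∞ indeterminate form as x → +∞.
Rewrite e^(6x)/e^(7x) = e^((6−7)x) = e^(-x); the exponent coefficient is -1 < 0 so e^(-x) → 0.
Limit = 0.

Final answer: 0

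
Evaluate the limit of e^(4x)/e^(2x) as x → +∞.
This is an ∞/∞ indeterminate form as x → +∞.
Rewrite e^(4x)/e^(2x) = e^((4−2)x) = e^(2x); the exponent coefficient is 2 > 0 so e^(2x) → ∞.
Limit = ∞.

Final answer: ∞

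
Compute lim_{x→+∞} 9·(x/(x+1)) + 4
Evaluate the dominant behaviour as x → +∞; each term tends to a finite value or vanishes.
Limit = 13.

Final answer: 13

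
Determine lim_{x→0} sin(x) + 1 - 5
Direct substitution at x = 0 gives -4.

Final answer: -4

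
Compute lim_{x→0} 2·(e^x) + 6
Direct substitution at x = 0 gives 8.

Final answer: 8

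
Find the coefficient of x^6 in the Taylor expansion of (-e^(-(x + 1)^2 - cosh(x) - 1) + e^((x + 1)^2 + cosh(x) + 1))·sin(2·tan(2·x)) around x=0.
Expand to order 6: (-e^(-(x + 1)^2 - cosh(x) - 1) + e^((x + 1)^2 + cosh(x) + 1))·sin(2·tan(2·x)) = x^6·(-2516·e^(3)/45 - 1826·e^(-3)/45) + x^5·(-374·e^(3)/15 + 499·e^(-3)/15) + x^4·(-52·e^(-3)/3 + 20·e^(3)/3) + x^3·(10·e^(-3)/3 + 26·e^(3)/3) + x^2·(8·e^(-3) + 8·e^(3)) + x·(-4·e^(-3) + 4·e^(3)) + O(x^7).
The coefficient of x^6 is -2516·e^(3)/45 - 1826·e^(-3)/45.

Final answer: -2516·e^(3)/45 - 1826·e^(-3)/45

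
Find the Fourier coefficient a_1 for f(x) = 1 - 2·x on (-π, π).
a_1 = (1/π) ∫_{-π}^{π} f(x)·cos(1x) dx.
Evaluate the integral (use parity and integration by parts as needed): a_1 = 0.

Final answer: 0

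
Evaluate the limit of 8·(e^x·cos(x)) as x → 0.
Direct substitution at x = 0 gives 8.

Final answer: 8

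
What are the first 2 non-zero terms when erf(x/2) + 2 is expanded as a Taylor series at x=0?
x/√(π) + 2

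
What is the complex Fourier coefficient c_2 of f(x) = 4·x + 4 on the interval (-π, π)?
Compute the real Fourier coefficients first: a_2 = 0, b_2 = -4.
Then c_2 = (a_2 − i·b_2)/2 = 2·i.

Final answer: 2·i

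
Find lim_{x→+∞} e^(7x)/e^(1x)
This is an ∞/∞ indeterminate form as x → +∞.
Rewrite e^(7x)/e^(1x) = e^((7−1)x) = e^(6x); the exponent coefficient is 6 > 0 so e^(6x) → ∞.
Limit = ∞.

Final answer: ∞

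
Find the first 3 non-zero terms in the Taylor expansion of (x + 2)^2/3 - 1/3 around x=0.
x^2/3 + 4·x/3 + 1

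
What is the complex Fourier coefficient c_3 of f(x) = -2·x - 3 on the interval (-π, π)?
Compute the real Fourier coefficients first: a_3 = 0, b_3 = -4/3.
Then c_3 = (a_3 − i·b_3)/2 = 2·i/3.

Final answer: 2·i/3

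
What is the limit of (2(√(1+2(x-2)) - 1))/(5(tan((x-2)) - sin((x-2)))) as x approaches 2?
Both numerator and denominator → 0 as x → 2; this is a 0/0 indeterminate form.
Expand each to leading order near x = 2: numerator ~ 2·(x - 2), denominator ~ 5·(x - 2)^3/2.
The limit of the ratio is ∞.

Final answer: ∞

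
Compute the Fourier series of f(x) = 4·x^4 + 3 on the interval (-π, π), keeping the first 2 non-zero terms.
(192 - 32·π^2)·cos(x) + 3 + 4·π^4/5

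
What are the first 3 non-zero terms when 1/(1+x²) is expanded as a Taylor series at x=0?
x^4 - x^2 + 1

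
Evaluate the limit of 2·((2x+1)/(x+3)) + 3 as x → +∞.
Evaluate the dominant behaviour as x → +∞; each term tends to a finite value or vanishes.
Limit = 7.

Final answer: 7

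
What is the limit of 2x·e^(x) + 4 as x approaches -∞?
The product is a 0·∞ indeterminate form at x → -∞.
Rewrite the product as 2x / e^(-x) (an ∞/∞ form) and apply L'Hôpital, or use the standard hierarchy e^(|x|) ≫ |x| as x → -∞.
The indeterminate product → 0, so the limit = 4.

Final answer: 4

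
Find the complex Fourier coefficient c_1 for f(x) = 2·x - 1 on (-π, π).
Compute the real Fourier coefficients first: a_1 = 0, b_1 = 4.
Then c_1 = (a_1 − i·b_1)/2 = -2·i.

Final answer: -2·i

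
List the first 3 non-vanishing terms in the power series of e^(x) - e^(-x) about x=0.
x^5/60 + x^3/3 + 2·x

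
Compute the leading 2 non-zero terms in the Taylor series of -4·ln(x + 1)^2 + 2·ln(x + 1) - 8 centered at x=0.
2·x - 8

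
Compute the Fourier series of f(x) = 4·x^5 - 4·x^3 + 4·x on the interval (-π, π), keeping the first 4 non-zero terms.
(-168·π^2 + 8·π^4 + 1016)·sin(x) + (-4·π^4 - 40 + 24·π^2)·sin(2·x) + (-232·π^2/27 + 680/81 + 8·π^4/3)·sin(3·x) + (-2·π^4 - 59/16 + 9·π^2/2)·sin(4·x)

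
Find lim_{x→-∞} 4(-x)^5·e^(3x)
This is a 0·∞ indeterminate form at x → -∞.
Rewrite the product as 4(-x)^5 / e^(-3x) (an ∞/∞ form) and apply L'Hôpital, or use the standard hierarchy e^(3|x|) ≫ |(-x)^5| as x → -∞.
The indeterminate product → 0, so the limit = 0.

Final answer: 0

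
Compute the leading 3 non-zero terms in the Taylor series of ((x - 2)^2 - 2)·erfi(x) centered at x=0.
10·x^3/(3·√(π)) - 8·x^2/√(π) + 4·x/√(π)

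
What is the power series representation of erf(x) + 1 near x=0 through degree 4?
-2·x^3/(3·√(π)) + 2·x/√(π) + 1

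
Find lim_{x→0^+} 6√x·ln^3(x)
This is a 0·∞ indeterminate form at x → 0⁺.
Rewrite the product as 6·ln^3(x) / x^(-1/2) and apply L'Hôpital, or use the standard hierarchy x^(-1/2) ≫ |ln x|^3 as x → 0⁺.
The indeterminate product → 0, so the limit = 0.

Final answer: 0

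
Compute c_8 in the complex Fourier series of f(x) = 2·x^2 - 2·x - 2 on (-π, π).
Compute the real Fourier coefficients first: a_8 = 1/8, b_8 = 1/2.
Then c_8 = (a_8 − i·b_8)/2 = 1/16 - i/4.

Final answer: 1/16 - i/4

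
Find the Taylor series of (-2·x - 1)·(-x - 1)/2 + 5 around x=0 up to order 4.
x^2 + 3·x/2 + 11/2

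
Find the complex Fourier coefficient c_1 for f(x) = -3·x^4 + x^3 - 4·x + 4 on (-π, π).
Compute the real Fourier coefficients first: a_1 = -144 + 24·π^2, b_1 = -20 + 2·π^2.
Then c_1 = (a_1 − i·b_1)/2 = -72 + 12·π^2 - i·π^2 + 10·i.

Final answer: -72 + 12·π^2 - i·π^2 + 10·i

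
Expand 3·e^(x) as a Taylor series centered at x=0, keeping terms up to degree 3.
x^3/2 + 3·x^2/2 + 3·x + 3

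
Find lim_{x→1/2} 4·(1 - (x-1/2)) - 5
Direct substitution at x = 1/2 gives -1.

Final answer: -1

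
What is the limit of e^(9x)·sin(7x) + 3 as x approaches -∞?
Evaluate the dominant behaviour as x → -∞; each term tends to a finite value or vanishes.
Limit = 3.

Final answer: 3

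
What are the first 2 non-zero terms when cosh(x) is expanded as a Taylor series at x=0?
x^2/2 + 1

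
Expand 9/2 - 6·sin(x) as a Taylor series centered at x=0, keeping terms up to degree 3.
x^3 - 6·x + 9/2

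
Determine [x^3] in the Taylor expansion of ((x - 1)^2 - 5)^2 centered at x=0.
Expand to order 3: ((x - 1)^2 - 5)^2 = -4·x^3 - 4·x^2 + 16·x + 16 + O(x^4).
The coefficient of x^3 is -4.

Final answer: -4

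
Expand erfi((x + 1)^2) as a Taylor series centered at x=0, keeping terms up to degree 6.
994·e·x^6/(5·√(π)) + 1588·e·x^5/(15·√(π)) + 158·e·x^4/(3·√(π)) + 24·e·x^3/√(π) + 10·e·x^2/√(π) + 4·e·x/√(π) + erfi(1)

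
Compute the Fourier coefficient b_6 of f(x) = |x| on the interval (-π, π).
b_6 = (1/π) ∫_{-π}^{π} f(x)·sin(6x) dx.
Evaluate the integral (use parity and integration by parts as needed): b_6 = 0.

Final answer: 0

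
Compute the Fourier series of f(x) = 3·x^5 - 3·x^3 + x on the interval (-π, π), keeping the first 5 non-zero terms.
(-126·π^2 + 6·π^4 + 758)·sin(x) + (-3·π^4 - 28 + 18·π^2)·sin(2·x) + (-58·π^2/9 + 134/27 + 2·π^4)·sin(3·x) + (-3·π^4/2 - 113/64 + 27·π^2/8)·sin(4·x) + (-54·π^2/25 + 574/625 + 6·π^4/5)·sin(5·x)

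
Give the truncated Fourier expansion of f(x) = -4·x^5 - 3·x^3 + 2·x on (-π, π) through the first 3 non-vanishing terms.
(-920 - 8·π^4 + 154·π^2)·sin(x) + (-17·π^2 + 47/2 + 4·π^4)·sin(2·x) + (-8·π^4/3 - 104/81 + 106·π^2/27)·sin(3·x)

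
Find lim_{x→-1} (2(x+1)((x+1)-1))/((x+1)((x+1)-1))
Both numerator and denominator → 0 as x → -1; this is a 0/0 indeterminate form.
Expand each to leading order near x = -1: numerator ~ -2·(x + 1), denominator ~ -(x + 1).
The limit of the ratio is 2.

Final answer: 2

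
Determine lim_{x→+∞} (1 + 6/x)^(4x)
As x → +∞: write (1 + 6/x)^(4x) = ((1 + 6/x)^x)^4 → (e^6)^4 = e^24.
Limit = e^(24).

Final answer: e^(24)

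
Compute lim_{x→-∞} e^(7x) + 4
Evaluate the dominant behaviour as x → -∞; each term tends to a finite value or vanishes.
Limit = 4.

Final answer: 4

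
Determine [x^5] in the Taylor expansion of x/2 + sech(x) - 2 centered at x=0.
Expand to order 5: x/2 + sech(x) - 2 = 5·x^4/24 - x^2/2 + x/2 - 1 + O(x^6).
The coefficient of x^5 is 0.

Final answer: 0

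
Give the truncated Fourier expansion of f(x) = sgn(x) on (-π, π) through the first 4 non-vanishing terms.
4·sin(x)/π + 4·sin(3·x)/(3·π) + 4·sin(5·x)/(5·π) + 4·sin(7·x)/(7·π)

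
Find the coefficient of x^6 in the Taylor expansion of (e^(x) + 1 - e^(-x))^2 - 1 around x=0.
Expand to order 6: (e^(x) + 1 - e^(-x))^2 - 1 = 8·x^6/45 + x^5/30 + 4·x^4/3 + 2·x^3/3 + 4·x^2 + 4·x + O(x^7).
The coefficient of x^6 is 8/45.

Final answer: 8/45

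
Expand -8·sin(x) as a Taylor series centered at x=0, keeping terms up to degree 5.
-x^5/15 + 4·x^3/3 - 8·x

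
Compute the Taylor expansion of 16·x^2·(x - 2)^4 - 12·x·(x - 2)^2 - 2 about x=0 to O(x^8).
16·x^6 - 128·x^5 + 384·x^4 - 524·x^3 + 304·x^2 - 48·x - 2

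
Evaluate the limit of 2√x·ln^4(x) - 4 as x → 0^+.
The product is a 0·∞ indeterminate form at x → 0⁺.
Rewrite the product as 2·ln^4(x) / x^(-1/2) and apply L'Hôpital, or use the standard hierarchy x^(-1/2) ≫ |ln x|^4 as x → 0⁺.
The indeterminate product → 0, so the limit = -4.

Final answer: -4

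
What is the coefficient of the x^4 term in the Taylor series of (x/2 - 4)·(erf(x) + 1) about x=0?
Expand to order 4: (x/2 - 4)·(erf(x) + 1) = -x^4/(3·√(π)) + 8·x^3/(3·√(π)) + x^2/√(π) + x·(1/2 - 8/√(π)) - 4 + O(x^5).
The coefficient of x^4 is -1/(3·√(π)).

Final answer: -1/(3·√(π))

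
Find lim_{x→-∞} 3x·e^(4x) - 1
The product is a 0·∞ indeterminate form at x → -∞.
Rewrite the product as 3x / e^(-4x) (an ∞/∞ form) and apply L'Hôpital, or use the standard hierarchy e^(4|x|) ≫ |x| as x → -∞.
The indeterminate product → 0, so the limit = -1.

Final answer: -1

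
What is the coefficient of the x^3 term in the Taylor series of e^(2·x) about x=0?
Expand to order 3: e^(2·x) = 4·x^3/3 + 2·x^2 + 2·x + 1 + O(x^4).
The coefficient of x^3 is 4/3.

Final answer: 4/3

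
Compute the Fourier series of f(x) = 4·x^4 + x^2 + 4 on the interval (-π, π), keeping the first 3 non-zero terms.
(188 - 32·π^2)·cos(x) + (-11 + 8·π^2)·cos(2·x) + π^2/3 + 4 + 4·π^4/5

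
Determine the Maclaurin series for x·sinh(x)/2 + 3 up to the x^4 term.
x^4/12 + x^2/2 + 3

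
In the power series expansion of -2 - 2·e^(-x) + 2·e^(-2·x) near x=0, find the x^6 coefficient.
Expand to order 6: -2 - 2·e^(-x) + 2·e^(-2·x) = 7·x^6/40 - 31·x^5/60 + 5·x^4/4 - 7·x^3/3 + 3·x^2 - 2·x - 2 + O(x^7).
The coefficient of x^6 is 7/40.

Final answer: 7/40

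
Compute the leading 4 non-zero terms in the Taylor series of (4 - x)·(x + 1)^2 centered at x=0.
-x^3 + 2·x^2 + 7·x + 4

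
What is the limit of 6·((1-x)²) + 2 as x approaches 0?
Direct substitution at x = 0 gives 8.

Final answer: 8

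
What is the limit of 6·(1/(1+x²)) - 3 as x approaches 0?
Direct substitution at x = 0 gives 3.

Final answer: 3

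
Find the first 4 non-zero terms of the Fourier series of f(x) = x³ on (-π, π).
(-12 + 2·π^2)·sin(x) + (3/2 - π^2)·sin(2·x) + (-4/9 + 2·π^2/3)·sin(3·x) + (3/16 - π^2/2)·sin(4·x)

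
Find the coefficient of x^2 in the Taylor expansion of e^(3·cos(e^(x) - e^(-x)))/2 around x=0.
Expand to order 2: e^(3·cos(e^(x) - e^(-x)))/2 = -3·x^2·e^(3) + e^(3)/2 + O(x^3).
The coefficient of x^2 is -3·e^(3).

Final answer: -3·e^(3)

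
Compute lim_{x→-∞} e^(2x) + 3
Evaluate the dominant behaviour as x → -∞; each term tends to a finite value or vanishes.
Limit = 3.

Final answer: 3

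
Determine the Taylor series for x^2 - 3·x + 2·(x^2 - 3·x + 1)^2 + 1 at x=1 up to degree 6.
1 + 3·(x - 1) - (x - 1)^2 - 4·(x - 1)^3 + 2·(x - 1)^4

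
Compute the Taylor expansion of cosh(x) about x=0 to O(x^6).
x^4/24 + x^2/2 + 1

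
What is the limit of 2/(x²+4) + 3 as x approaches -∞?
Evaluate the dominant behaviour as x → -∞; each term tends to a finite value or vanishes.
Limit = 3.

Final answer: 3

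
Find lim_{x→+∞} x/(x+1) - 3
Evaluate the dominant behaviour as x → +∞; each term tends to a finite value or vanishes.
Limit = -2.

Final answer: -2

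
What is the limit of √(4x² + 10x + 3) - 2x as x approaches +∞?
As x → +∞: multiply by the conjugate to get (10x+3)/(√(4x²+10x+3)+2x); the denominator ~ 4x, so the limit is 10/4 = 5/2.
Limit = 5/2.

Final answer: 5/2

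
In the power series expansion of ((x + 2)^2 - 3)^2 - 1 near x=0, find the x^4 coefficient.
Expand to order 4: ((x + 2)^2 - 3)^2 - 1 = x^4 + 8·x^3 + 18·x^2 + 8·x + O(x^5).
The coefficient of x^4 is 1.

Final answer: 1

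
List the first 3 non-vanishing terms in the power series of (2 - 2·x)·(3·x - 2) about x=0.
-6·x^2 + 10·x - 4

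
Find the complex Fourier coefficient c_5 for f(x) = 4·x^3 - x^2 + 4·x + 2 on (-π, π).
Compute the real Fourier coefficients first: a_5 = 4/25, b_5 = 152/125 + 8·π^2/5.
Then c_5 = (a_5 − i·b_5)/2 = 2/25 - 4·i·π^2/5 - 76·i/125.

Final answer: 2/25 - 4·i·π^2/5 - 76·i/125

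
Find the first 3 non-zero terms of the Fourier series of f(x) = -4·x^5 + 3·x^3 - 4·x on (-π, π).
(-1004 - 8·π^4 + 166·π^2)·sin(x) + (-23·π^2 + 77/2 + 4·π^4)·sin(2·x) + (-8·π^4/3 - 644/81 + 214·π^2/27)·sin(3·x)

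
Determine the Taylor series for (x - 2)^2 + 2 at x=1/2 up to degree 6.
17/4 - 3·(x - 1/2) + (x - 1/2)^2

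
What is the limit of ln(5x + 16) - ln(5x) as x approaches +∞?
This is an ∞ − ∞ indeterminate form.
Combine the logarithms: ln(5x+16) − ln(5x) = ln((5x+16)/(5x)) = ln(1 + 16/(5x)) → ln(1) = 0.
Limit = 0.

Final answer: 0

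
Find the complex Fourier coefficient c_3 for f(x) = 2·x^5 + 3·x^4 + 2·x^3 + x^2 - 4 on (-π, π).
Compute the real Fourier coefficients first: a_3 = 4/3 - 8·π^2/3, b_3 = -44·π^2/27 + 88/81 + 4·π^4/3.
Then c_3 = (a_3 − i·b_3)/2 = -4·π^2/3 + 2/3 - 2·i·π^4/3 - 44·i/81 + 22·i·π^2/27.

Final answer: -4·π^2/3 + 2/3 - 2·i·π^4/3 - 44·i/81 + 22·i·π^2/27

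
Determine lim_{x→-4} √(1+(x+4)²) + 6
Direct substitution at x = -4 gives 7.

Final answer: 7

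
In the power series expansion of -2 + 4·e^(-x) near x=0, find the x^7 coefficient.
Expand to order 7: -2 + 4·e^(-x) = -x^7/1260 + x^6/180 - x^5/30 + x^4/6 - 2·x^3/3 + 2·x^2 - 4·x + 2 + O(x^8).
The coefficient of x^7 is -1/1260.

Final answer: -1/1260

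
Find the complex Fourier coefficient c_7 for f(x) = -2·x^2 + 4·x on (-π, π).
Compute the real Fourier coefficients first: a_7 = 8/49, b_7 = 8/7.
Then c_7 = (a_7 − i·b_7)/2 = 4/49 - 4·i/7.

Final answer: 4/49 - 4·i/7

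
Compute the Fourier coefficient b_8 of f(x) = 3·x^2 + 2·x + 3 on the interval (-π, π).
b_8 = (1/π) ∫_{-π}^{π} f(x)·sin(8x) dx.
Evaluate the integral (use parity and integration by parts as needed): b_8 = -1/2.

Final answer: -1/2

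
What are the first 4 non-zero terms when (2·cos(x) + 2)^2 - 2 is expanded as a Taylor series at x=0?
-17·x^6/90 + 5·x^4/3 - 8·x^2 + 14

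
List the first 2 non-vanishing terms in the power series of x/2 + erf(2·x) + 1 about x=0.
x·(1/2 + 4/√(π)) + 1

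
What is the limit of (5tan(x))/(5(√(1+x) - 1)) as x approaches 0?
Both numerator and denominator → 0 as x → 0; this is a 0/0 indeterminate form.
Expand each to leading order near x = 0: numerator ~ 5·x, denominator ~ 5·x/2.
The limit of the ratio is 2.

Final answer: 2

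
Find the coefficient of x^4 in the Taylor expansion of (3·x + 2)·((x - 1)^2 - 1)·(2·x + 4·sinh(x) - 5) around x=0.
Expand to order 4: (3·x + 2)·((x - 1)^2 - 1)·(2·x + 4·sinh(x) - 5) = 46·x^4/3 - 39·x^3 - 4·x^2 + 20·x + O(x^5).
The coefficient of x^4 is 46/3.

Final answer: 46/3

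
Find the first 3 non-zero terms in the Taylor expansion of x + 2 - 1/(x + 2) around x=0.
-x^2/8 + 5·x/4 + 3/2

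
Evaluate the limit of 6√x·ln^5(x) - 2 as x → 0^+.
The product is a 0·∞ indeterminate form at x → 0⁺.
Rewrite the product as 6·ln^5(x) / x^(-1/2) and apply L'Hôpital, or use the standard hierarchy x^(-1/2) ≫ |ln x|^5 as x → 0⁺.
The indeterminate product → 0, so the limit = -2.

Final answer: -2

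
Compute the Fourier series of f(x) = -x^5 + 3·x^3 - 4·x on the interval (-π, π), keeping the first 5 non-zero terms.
(-284 - 2·π^4 + 46·π^2)·sin(x) + (-8·π^2 + 16 + π^4)·sin(2·x) + (-2·π^4/3 - 404/81 + 94·π^2/27)·sin(3·x) + (-17·π^2/8 + 179/64 + π^4/2)·sin(4·x) + (-2·π^4/5 - 1228/625 + 38·π^2/25)·sin(5·x)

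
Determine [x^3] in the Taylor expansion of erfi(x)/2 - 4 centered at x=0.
Expand to order 3: erfi(x)/2 - 4 = x^3/(3·√(π)) + x/√(π) - 4 + O(x^4).
The coefficient of x^3 is 1/(3·√(π)).

Final answer: 1/(3·√(π))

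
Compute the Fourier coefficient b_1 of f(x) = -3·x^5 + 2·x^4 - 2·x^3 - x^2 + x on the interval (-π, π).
b_1 = (1/π) ∫_{-π}^{π} f(x)·sin(1x) dx.
Evaluate the integral (use parity and integration by parts as needed): b_1 = -694 - 6·π^4 + 116·π^2.

Final answer: -694 - 6·π^4 + 116·π^2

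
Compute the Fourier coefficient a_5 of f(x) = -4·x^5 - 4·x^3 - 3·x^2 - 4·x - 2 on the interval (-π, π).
a_5 = (1/π) ∫_{-π}^{π} f(x)·cos(5x) dx.
Evaluate the integral (use parity and integration by parts as needed): a_5 = 12/25.

Final answer: 12/25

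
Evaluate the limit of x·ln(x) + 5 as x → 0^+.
The product is a 0·∞ indeterminate form at x → 0⁺.
Rewrite the product as ln(x) / x^(-1) and apply L'Hôpital, or use the standard hierarchy x^(-1) ≫ |ln x| as x → 0⁺.
The indeterminate product → 0, so the limit = 5.

Final answer: 5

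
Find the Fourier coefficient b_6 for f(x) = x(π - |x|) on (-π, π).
b_6 = (1/π) ∫_{-π}^{π} f(x)·sin(6x) dx.
Evaluate the integral (use parity and integration by parts as needed): b_6 = 0.

Final answer: 0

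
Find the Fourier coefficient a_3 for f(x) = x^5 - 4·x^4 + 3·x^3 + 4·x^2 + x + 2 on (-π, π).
a_3 = (1/π) ∫_{-π}^{π} f(x)·cos(3x) dx.
Evaluate the integral (use parity and integration by parts as needed): a_3 = -112/27 + 32·π^2/9.

Final answer: -112/27 + 32·π^2/9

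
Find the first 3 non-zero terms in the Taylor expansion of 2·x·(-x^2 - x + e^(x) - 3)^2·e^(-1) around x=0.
-4·x^4·e^(-1)/3 + 4·x^3·e^(-1) + 8·x·e^(-1)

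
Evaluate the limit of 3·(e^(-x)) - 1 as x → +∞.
Evaluate the dominant behaviour as x → +∞; each term tends to a finite value or vanishes.
Limit = -1.

Final answer: -1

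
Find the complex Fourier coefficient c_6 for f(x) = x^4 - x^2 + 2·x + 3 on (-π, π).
Compute the real Fourier coefficients first: a_6 = -4/27 + 2·π^2/9, b_6 = -2/3.
Then c_6 = (a_6 − i·b_6)/2 = -2/27 + π^2/9 + i/3.

Final answer: -2/27 + π^2/9 + i/3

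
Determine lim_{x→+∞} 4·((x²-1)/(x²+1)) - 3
Evaluate the dominant behaviour as x → +∞; each term tends to a finite value or vanishes.
Limit = 1.

Final answer: 1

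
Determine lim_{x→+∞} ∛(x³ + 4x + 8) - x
This is an ∞ − ∞ indeterminate form.
Multiply by (A² + AB + B²)/(A² + AB + B²) where A = ∛(x³+4x + 8), B = x to use A³ − B³ = (A−B)(A²+AB+B²); the x³ terms cancel, leaving (4x + 8)/(A²+AB+B²) with denominator ~ 3x², so the limit is 0.
Limit = 0.

Final answer: 0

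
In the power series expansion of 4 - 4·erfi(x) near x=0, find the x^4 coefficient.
Expand to order 4: 4 - 4·erfi(x) = -8·x^3/(3·√(π)) - 8·x/√(π) + 4 + O(x^5).
The coefficient of x^4 is 0.

Final answer: 0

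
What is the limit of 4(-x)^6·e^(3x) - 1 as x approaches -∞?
The product is a 0·∞ indeterminate form at x → -∞.
Rewrite the product as 4(-x)^6 / e^(-3x) (an ∞/∞ form) and apply L'Hôpital, or use the standard hierarchy e^(3|x|) ≫ |(-x)^6| as x → -∞.
The indeterminate product → 0, so the limit = -1.

Final answer: -1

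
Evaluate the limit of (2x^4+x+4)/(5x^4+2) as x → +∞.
This is an ∞/∞ indeterminate form as x → +∞.
Divide numerator and denominator by x^4 and let the lower-order terms vanish; the leading terms give 2/5.
Limit = 2/5.

Final answer: 2/5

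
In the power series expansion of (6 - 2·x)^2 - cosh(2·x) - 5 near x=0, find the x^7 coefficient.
Expand to order 7: (6 - 2·x)^2 - cosh(2·x) - 5 = -4·x^6/45 - 2·x^4/3 + 2·x^2 - 24·x + 30 + O(x^8).
The coefficient of x^7 is 0.

Final answer: 0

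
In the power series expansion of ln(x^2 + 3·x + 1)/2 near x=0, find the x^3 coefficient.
Expand to order 3: ln(x^2 + 3·x + 1)/2 = 3·x^3 - 7·x^2/4 + 3·x/2 + O(x^4).
The coefficient of x^3 is 3.

Final answer: 3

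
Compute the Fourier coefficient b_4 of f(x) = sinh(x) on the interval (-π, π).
b_4 = (1/π) ∫_{-π}^{π} f(x)·sin(4x) dx.
Evaluate the integral (use parity and integration by parts as needed): b_4 = -8·sinh(π)/(17·π).

Final answer: -8·sinh(π)/(17·π)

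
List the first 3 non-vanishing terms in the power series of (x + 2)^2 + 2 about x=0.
x^2 + 4·x + 6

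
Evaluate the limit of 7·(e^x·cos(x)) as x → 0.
Direct substitution at x = 0 gives 7.

Final answer: 7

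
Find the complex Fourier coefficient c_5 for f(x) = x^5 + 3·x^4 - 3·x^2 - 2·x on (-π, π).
Compute the real Fourier coefficients first: a_5 = 444/625 - 24·π^2/25, b_5 = -8·π^2/25 - 452/625 + 2·π^4/5.
Then c_5 = (a_5 − i·b_5)/2 = -12·π^2/25 + 222/625 - i·π^4/5 + 226·i/625 + 4·i·π^2/25.

Final answer: -12·π^2/25 + 222/625 - i·π^4/5 + 226·i/625 + 4·i·π^2/25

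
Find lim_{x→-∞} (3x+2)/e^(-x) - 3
The quotient is an ∞/∞ indeterminate form as x → -∞.
Compare growth rates of the dominant terms (exponentials ≫ polynomials ≫ logarithms), or apply L'Hôpital's rule; the quotient → 0.
Adding the constant: 0 - 3 = -3. Limit = -3.

Final answer: -3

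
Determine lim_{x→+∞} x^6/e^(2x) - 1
The quotient is an ∞/∞ indeterminate form as x → +∞.
The exponential denominator e^(2x) dominates the polynomial numerator (e^x ≫ x^6 as x → ∞), so the quotient → 0.
Adding the constant: 0 - 1 = -1. Limit = -1.

Final answer: -1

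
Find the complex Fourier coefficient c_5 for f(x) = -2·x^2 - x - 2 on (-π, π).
Compute the real Fourier coefficients first: a_5 = 8/25, b_5 = -2/5.
Then c_5 = (a_5 − i·b_5)/2 = 4/25 + i/5.

Final answer: 4/25 + i/5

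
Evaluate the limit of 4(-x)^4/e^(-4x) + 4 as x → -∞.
The quotient is an ∞/∞ indeterminate form as x → -∞.
Compare growth rates of the dominant terms (exponentials ≫ polynomials ≫ logarithms), or apply L'Hôpital's rule; the quotient → 0.
Adding the constant: 0 + 4 = 4. Limit = 4.

Final answer: 4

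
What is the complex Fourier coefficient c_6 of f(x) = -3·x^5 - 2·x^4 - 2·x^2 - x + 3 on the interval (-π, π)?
Compute the real Fourier coefficients first: a_6 = -4·π^2/9 - 4/27, b_6 = -5·π^2/9 + 23/54 + π^4.
Then c_6 = (a_6 − i·b_6)/2 = -2·π^2/9 - 2/27 - i·π^4/2 - 23·i/108 + 5·i·π^2/18.

Final answer: -2·π^2/9 - 2/27 - i·π^4/2 - 23·i/108 + 5·i·π^2/18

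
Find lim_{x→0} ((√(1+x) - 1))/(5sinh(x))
Both numerator and denominator → 0 as x → 0; this is a 0/0 indeterminate form.
Expand each to leading order near x = 0: numerator ~ x/2, denominator ~ 5·x.
The limit of the ratio is 1/10.

Final answer: 1/10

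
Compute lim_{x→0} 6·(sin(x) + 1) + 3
Direct substitution at x = 0 gives 9.

Final answer: 9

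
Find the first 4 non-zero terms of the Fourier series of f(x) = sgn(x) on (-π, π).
4·sin(x)/π + 4·sin(3·x)/(3·π) + 4·sin(5·x)/(5·π) + 4·sin(7·x)/(7·π)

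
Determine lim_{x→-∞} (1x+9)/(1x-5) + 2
Evaluate the dominant behaviour as x → -∞; each term tends to a finite value or vanishes.
Limit = 3.

Final answer: 3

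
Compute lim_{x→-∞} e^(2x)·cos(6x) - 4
Evaluate the dominant behaviour as x → -∞; each term tends to a finite value or vanishes.
Limit = -4.

Final answer: -4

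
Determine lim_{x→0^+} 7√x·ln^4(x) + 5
The product is a 0·∞ indeterminate form at x → 0⁺.
Rewrite the product as 7·ln^4(x) / x^(-1/2) and apply L'Hôpital, or use the standard hierarchy x^(-1/2) ≫ |ln x|^4 as x → 0⁺.
The indeterminate product → 0, so the limit = 5.

Final answer: 5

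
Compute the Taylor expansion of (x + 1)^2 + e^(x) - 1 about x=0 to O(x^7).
x^6/720 + x^5/120 + x^4/24 + x^3/6 + 3·x^2/2 + 3·x + 1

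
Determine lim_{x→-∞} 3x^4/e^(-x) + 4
The quotient is an ∞/∞ indeterminate form as x → -∞.
Compare growth rates of the dominant terms (exponentials ≫ polynomials ≫ logarithms), or apply L'Hôpital's rule; the quotient → 0.
Adding the constant: 0 + 4 = 4. Limit = 4.

Final answer: 4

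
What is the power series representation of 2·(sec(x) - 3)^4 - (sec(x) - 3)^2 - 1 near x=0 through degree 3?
27 - 30·x^2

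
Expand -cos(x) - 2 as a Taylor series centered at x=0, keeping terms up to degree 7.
x^6/720 - x^4/24 + x^2/2 - 3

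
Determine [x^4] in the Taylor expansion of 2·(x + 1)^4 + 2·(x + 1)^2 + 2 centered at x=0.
Expand to order 4: 2·(x + 1)^4 + 2·(x + 1)^2 + 2 = 2·x^4 + 8·x^3 + 14·x^2 + 12·x + 6 + O(x^5).
The coefficient of x^4 is 2.

Final answer: 2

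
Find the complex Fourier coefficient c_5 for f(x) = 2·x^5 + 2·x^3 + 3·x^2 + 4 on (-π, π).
Compute the real Fourier coefficients first: a_5 = -12/25, b_5 = -24/625 + 4·π^2/25 + 4·π^4/5.
Then c_5 = (a_5 − i·b_5)/2 = -6/25 - 2·i·π^4/5 - 2·i·π^2/25 + 12·i/625.

Final answer: -6/25 - 2·i·π^4/5 - 2·i·π^2/25 + 12·i/625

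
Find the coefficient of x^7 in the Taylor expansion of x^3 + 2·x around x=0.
Expand to order 7: x^3 + 2·x = x^3 + 2·x + O(x^8).
The coefficient of x^7 is 0.

Final answer: 0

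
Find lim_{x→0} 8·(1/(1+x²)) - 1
Direct substitution at x = 0 gives 7.

Final answer: 7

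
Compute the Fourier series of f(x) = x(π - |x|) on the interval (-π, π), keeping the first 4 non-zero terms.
8·sin(x)/π + 8·sin(3·x)/(27·π) + 8·sin(5·x)/(125·π) + 8·sin(7·x)/(343·π)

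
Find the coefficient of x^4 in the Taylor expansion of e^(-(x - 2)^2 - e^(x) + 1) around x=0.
Expand to order 4: e^(-(x - 2)^2 - e^(x) + 1) = -67·x^4·e^(-4)/24 - x^3·e^(-4)/6 + 3·x^2·e^(-4) + 3·x·e^(-4) + e^(-4) + O(x^5).
The coefficient of x^4 is -67·e^(-4)/24.

Final answer: -67·e^(-4)/24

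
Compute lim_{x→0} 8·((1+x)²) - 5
Direct substitution at x = 0 gives 3.

Final answer: 3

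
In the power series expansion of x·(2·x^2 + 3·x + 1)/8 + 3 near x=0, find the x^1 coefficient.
Expand to order 1: x·(2·x^2 + 3·x + 1)/8 + 3 = x/8 + 3 + O(x^2).
The coefficient of x^1 is 1/8.

Final answer: 1/8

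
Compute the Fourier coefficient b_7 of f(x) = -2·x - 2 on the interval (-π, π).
b_7 = (1/π) ∫_{-π}^{π} f(x)·sin(7x) dx.
Evaluate the integral (use parity and integration by parts as needed): b_7 = -4/7.

Final answer: -4/7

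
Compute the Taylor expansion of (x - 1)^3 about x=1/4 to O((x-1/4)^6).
-27/64 + 27·(x - 1/4)/16 - 9·(x - 1/4)^2/4 + (x - 1/4)^3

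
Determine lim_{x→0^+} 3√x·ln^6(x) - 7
The product is a 0·∞ indeterminate form at x → 0⁺.
Rewrite the product as 3·ln^6(x) / x^(-1/2) and apply L'Hôpital, or use the standard hierarchy x^(-1/2) ≫ |ln x|^6 as x → 0⁺.
The indeterminate product → 0, so the limit = -7.

Final answer: -7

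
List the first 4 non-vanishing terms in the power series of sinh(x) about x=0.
x^7/5040 + x^5/120 + x^3/6 + x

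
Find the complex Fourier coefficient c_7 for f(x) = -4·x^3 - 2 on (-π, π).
Compute the real Fourier coefficients first: a_7 = 0, b_7 = 48/343 - 8·π^2/7.
Then c_7 = (a_7 − i·b_7)/2 = -24·i/343 + 4·i·π^2/7.

Final answer: -24·i/343 + 4·i·π^2/7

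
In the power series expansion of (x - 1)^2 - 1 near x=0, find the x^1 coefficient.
Expand to order 1: (x - 1)^2 - 1 = -2·x + O(x^2).
The coefficient of x^1 is -2.

Final answer: -2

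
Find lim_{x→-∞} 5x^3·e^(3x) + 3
The product is a 0·∞ indeterminate form at x → -∞.
Rewrite the product as 5x^3 / e^(-3x) (an ∞/∞ form) and apply L'Hôpital, or use the standard hierarchy e^(3|x|) ≫ |x^3| as x → -∞.
The indeterminate product → 0, so the limit = 3.

Final answer: 3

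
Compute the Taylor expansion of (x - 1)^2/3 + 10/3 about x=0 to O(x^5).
x^2/3 - 2·x/3 + 11/3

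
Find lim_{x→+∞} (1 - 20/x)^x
As x → +∞: this is the defining limit (1 - 20/x)^x → e^(-20).
Limit = e^(-20).

Final answer: e^(-20)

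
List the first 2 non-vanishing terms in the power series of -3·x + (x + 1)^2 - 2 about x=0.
-x - 1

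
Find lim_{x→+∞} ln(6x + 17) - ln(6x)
This is an ∞ − ∞ indeterminate form.
Combine the logarithms: ln(6x+17) − ln(6x) = ln((6x+17)/(6x)) = ln(1 + 17/(6x)) → ln(1) = 0.
Limit = 0.

Final answer: 0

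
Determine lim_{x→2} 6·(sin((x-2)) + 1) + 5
Direct substitution at x = 2 gives 11.

Final answer: 11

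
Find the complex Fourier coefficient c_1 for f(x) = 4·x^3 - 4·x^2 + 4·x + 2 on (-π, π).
Compute the real Fourier coefficients first: a_1 = 16, b_1 = -40 + 8·π^2.
Then c_1 = (a_1 − i·b_1)/2 = 8 - 4·i·π^2 + 20·i.

Final answer: 8 - 4·i·π^2 + 20·i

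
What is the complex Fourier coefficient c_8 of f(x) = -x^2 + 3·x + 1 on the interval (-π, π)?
Compute the real Fourier coefficients first: a_8 = -1/16, b_8 = -3/4.
Then c_8 = (a_8 − i·b_8)/2 = -1/32 + 3·i/8.

Final answer: -1/32 + 3·i/8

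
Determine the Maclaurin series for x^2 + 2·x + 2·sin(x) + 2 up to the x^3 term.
-x^3/3 + x^2 + 4·x + 2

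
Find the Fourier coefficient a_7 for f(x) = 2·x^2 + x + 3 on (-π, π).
a_7 = (1/π) ∫_{-π}^{π} f(x)·cos(7x) dx.
Evaluate the integral (use parity and integration by parts as needed): a_7 = -8/49.

Final answer: -8/49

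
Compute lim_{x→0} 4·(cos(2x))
Direct substitution at x = 0 gives 4.

Final answer: 4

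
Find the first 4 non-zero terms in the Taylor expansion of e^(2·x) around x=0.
4·x^3/3 + 2·x^2 + 2·x + 1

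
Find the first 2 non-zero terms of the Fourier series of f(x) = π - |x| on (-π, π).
4·cos(x)/π + π/2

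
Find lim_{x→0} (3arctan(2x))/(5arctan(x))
Both numerator and denominator → 0 as x → 0; this is a 0/0 indeterminate form.
Expand each to leading order near x = 0: numerator ~ 6·x, denominator ~ 5·x.
The limit of the ratio is 6/5.

Final answer: 6/5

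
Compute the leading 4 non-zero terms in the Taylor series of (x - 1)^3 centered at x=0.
x^3 - 3·x^2 + 3·x - 1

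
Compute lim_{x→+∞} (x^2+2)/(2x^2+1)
This is an ∞/∞ indeterminate form as x → +∞.
Divide numerator and denominator by x^2 and let the lower-order terms vanish; the leading terms give 1/2.
Limit = 1/2.

Final answer: 1/2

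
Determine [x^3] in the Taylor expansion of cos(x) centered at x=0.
Expand to order 3: cos(x) = 1 - x^2/2 + O(x^4).
The coefficient of x^3 is 0.

Final answer: 0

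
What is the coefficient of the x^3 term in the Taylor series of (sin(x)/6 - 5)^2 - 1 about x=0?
Expand to order 3: (sin(x)/6 - 5)^2 - 1 = 5·x^3/18 + x^2/36 - 5·x/3 + 24 + O(x^4).
The coefficient of x^3 is 5/18.

Final answer: 5/18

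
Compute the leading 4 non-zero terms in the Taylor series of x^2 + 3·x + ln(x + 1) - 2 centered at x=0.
x^3/3 + x^2/2 + 4·x - 2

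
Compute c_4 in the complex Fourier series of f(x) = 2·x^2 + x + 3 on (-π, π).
Compute the real Fourier coefficients first: a_4 = 1/2, b_4 = -1/2.
Then c_4 = (a_4 − i·b_4)/2 = 1/4 + i/4.

Final answer: 1/4 + i/4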